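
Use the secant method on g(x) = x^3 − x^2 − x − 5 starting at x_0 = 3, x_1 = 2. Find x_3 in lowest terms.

3281/1387

g(3) = 10, g(2) = −3. x_2 = 2 − (−3)·(2 − 3)/((−3) − 10) = 29/13.
g(2) = −3, g(29/13) = −2430/2197. x_3 = (29/13) − (−2430/2197)·((29/13) − 2)/((−2430/2197) − (−3)) = 3281/1387.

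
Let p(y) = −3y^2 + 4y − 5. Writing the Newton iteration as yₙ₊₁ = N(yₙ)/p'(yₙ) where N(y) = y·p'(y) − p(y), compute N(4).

−43

p'(y) = −6y + 4.
N(y) = y·p'(y) − p(y) = y·(−6y + 4) − (−3y^2 + 4y − 5) = −3y^2 + 5.
N(4) = −43.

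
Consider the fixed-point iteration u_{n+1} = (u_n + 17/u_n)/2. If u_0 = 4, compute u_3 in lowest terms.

9478657/2298912

u_1 = (4 + 17/4)/2 = 33/8.
u_2 = (33/8 + 17/(33/8))/2 = 2177/528.
u_3 = (2177/528 + 17/(2177/528))/2 = 9478657/2298912.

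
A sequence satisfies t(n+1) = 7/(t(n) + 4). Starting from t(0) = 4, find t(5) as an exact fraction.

7847/5968

t(1) = 7/(4 + 4) = 7/8.
t(2) = 7/(7/8 + 4) = 56/39.
t(3) = 7/(56/39 + 4) = 273/212.
t(4) = 7/(273/212 + 4) = 1484/1121.
t(5) = 7/(1484/1121 + 4) = 7847/5968.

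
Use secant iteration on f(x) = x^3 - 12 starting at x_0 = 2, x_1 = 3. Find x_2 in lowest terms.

f(2) = -4, f(3) = 15. x_2 = 3 - 15·(3 - 2)/(15 - (-4)) = 42/19.

42/19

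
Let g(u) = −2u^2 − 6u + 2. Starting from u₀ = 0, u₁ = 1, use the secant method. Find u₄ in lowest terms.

g(0) = 2, g(1) = −6. u₂ = 1 − (−6)·(1 − 0)/((−6) − 2) = 1/4.
g(1) = −6, g(1/4) = 3/8. u₃ = (1/4) − (3/8)·((1/4) − 1)/((3/8) − (−6)) = 5/17.
g(1/4) = 3/8, g(5/17) = 18/289. u₄ = (5/17) − (18/289)·((5/17) − (1/4))/((18/289) − (3/8)) = 73/241.

73/241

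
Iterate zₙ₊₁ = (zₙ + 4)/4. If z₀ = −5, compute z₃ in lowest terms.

z₁ = ((−5) + 4)/4 = −1/4.
z₂ = ((−1/4) + 4)/4 = 15/16.
z₃ = ((15/16) + 4)/4 = 79/64.

79/64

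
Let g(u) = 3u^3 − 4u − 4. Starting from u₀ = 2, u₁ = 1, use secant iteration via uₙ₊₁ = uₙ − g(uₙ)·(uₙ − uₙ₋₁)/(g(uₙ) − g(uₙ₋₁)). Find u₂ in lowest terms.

g(2) = 12, g(1) = −5. u₂ = 1 − (−5)·(1 − 2)/((−5) − 12) = 22/17.

22/17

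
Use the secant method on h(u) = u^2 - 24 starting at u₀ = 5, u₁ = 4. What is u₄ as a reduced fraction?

h(5) = 1, h(4) = -8. u₂ = 4 - (-8)·(4 - 5)/((-8) - 1) = 44/9.
h(4) = -8, h(44/9) = -8/81. u₃ = (44/9) - (-8/81)·((44/9) - 4)/((-8/81) - (-8)) = 49/10.
h(44/9) = -8/81, h(49/10) = 1/100. u₄ = (49/10) - (1/100)·((49/10) - (44/9))/((1/100) - (-8/81)) = 4316/881.

4316/881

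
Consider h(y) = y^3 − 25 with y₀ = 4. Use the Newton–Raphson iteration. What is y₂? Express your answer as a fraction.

h'(y) = 3y^2.
h(4) = 39, h'(4) = 48, so y₁ = 4 − 39/48 = 51/16.
h(51/16) = 30251/4096, h'(51/16) = 7803/256, so y₂ = (51/16) − (30251/4096)/(7803/256) = 183851/62424.

183851/62424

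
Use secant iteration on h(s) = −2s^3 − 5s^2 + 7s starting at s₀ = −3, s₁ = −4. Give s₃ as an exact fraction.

h(−3) = −12, h(−4) = 20. s₂ = (−4) − 20·((−4) − (−3))/(20 − (−12)) = −27/8.
h(−4) = 20, h(−27/8) = −945/256. s₃ = (−27/8) − (−945/256)·((−27/8) − (−4))/((−945/256) − 20) = −4212/1213.

−4212/1213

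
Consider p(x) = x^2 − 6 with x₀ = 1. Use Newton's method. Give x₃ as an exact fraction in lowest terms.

p'(x) = 2x.
p(1) = −5, p'(1) = 2, so x₁ = 1 − (−5)/2 = 7/2.
p(7/2) = 25/4, p'(7/2) = 7, so x₂ = (7/2) − (25/4)/7 = 73/28.
p(73/28) = 625/784, p'(73/28) = 73/14, so x₃ = (73/28) − (625/784)/(73/14) = 10033/4088.

10033/4088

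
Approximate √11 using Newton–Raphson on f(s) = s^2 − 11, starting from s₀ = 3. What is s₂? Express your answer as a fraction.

f'(s) = 2s.
f(3) = −2, f'(3) = 6, so s₁ = 3 − (−2)/6 = 10/3.
f(10/3) = 1/9, f'(10/3) = 20/3, so s₂ = (10/3) − (1/9)/(20/3) = 199/60.

199/60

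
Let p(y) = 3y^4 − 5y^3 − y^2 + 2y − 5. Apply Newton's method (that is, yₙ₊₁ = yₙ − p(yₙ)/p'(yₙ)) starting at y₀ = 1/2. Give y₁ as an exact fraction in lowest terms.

p'(y) = 12y^3 − 15y^2 − 2y + 2.
p(1/2) = −75/16, p'(1/2) = −5/4, so y₁ = (1/2) − (−75/16)/(−5/4) = −13/4.

−13/4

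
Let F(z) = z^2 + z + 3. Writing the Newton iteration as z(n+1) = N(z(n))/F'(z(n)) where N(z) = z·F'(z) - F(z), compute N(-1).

-2

F'(z) = 2z + 1.
N(z) = z·F'(z) - F(z) = z·(2z + 1) - (z^2 + z + 3) = z^2 - 3.
N(-1) = -2.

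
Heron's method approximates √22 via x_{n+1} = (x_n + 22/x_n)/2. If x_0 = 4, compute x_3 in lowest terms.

x_1 = (4 + 22/4)/2 = 19/4.
x_2 = (19/4 + 22/(19/4))/2 = 713/152.
x_3 = (713/152 + 22/(713/152))/2 = 1016657/216752.

1016657/216752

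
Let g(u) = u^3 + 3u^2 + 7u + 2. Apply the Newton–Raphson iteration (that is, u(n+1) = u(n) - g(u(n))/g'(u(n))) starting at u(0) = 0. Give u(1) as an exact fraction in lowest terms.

g'(u) = 3u^2 + 6u + 7.
g(0) = 2, g'(0) = 7, so u(1) = 0 - 2/7 = -2/7.

-2/7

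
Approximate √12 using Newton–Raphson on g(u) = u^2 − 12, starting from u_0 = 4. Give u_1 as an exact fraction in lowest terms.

g'(u) = 2u.
g(4) = 4, g'(4) = 8, so u_1 = 4 − 4/8 = 7/2.

7/2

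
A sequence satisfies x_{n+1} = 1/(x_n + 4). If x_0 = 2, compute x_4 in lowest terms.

x_1 = 1/(2 + 4) = 1/6.
x_2 = 1/(1/6 + 4) = 6/25.
x_3 = 1/(6/25 + 4) = 25/106.
x_4 = 1/(25/106 + 4) = 106/449.

106/449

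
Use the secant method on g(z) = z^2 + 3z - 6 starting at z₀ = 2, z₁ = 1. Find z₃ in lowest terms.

11/8

g(2) = 4, g(1) = -2. z₂ = 1 - (-2)·(1 - 2)/((-2) - 4) = 4/3.
g(1) = -2, g(4/3) = -2/9. z₃ = (4/3) - (-2/9)·((4/3) - 1)/((-2/9) - (-2)) = 11/8.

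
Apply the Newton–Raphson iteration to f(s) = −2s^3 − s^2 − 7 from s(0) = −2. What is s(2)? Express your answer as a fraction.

f'(s) = −6s^2 − 2s.
f(−2) = 5, f'(−2) = −20, so s(1) = (−2) − 5/(−20) = −7/4.
f(−7/4) = 21/32, f'(−7/4) = −119/8, so s(2) = (−7/4) − (21/32)/(−119/8) = −29/17.

−29/17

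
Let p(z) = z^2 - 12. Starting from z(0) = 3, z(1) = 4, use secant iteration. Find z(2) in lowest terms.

p(3) = -3, p(4) = 4. z(2) = 4 - 4·(4 - 3)/(4 - (-3)) = 24/7.

24/7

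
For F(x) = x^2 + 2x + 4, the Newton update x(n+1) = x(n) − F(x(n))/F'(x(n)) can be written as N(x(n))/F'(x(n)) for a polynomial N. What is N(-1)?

F'(x) = 2x + 2.
N(x) = x·F'(x) − F(x) = x·(2x + 2) − (x^2 + 2x + 4) = x^2 − 4.
N(-1) = −3.

−3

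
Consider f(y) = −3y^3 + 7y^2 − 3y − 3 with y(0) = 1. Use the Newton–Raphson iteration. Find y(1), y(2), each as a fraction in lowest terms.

f'(y) = −9y^2 + 14y − 3.
f(1) = −2, f'(1) = 2, so y(1) = 1 − (−2)/2 = 2.
f(2) = −5, f'(2) = −11, so y(2) = 2 − (−5)/(−11) = 17/11.

y(1) = 2, y(2) = 17/11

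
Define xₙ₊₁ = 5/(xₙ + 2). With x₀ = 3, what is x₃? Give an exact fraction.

x₁ = 5/(3 + 2) = 1.
x₂ = 5/(1 + 2) = 5/3.
x₃ = 5/(5/3 + 2) = 15/11.

15/11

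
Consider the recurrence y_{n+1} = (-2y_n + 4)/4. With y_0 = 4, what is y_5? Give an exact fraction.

9/16

y_1 = (-2·4 + 4)/4 = -1.
y_2 = (-2·(-1) + 4)/4 = 3/2.
y_3 = (-2·(3/2) + 4)/4 = 1/4.
y_4 = (-2·(1/4) + 4)/4 = 7/8.
y_5 = (-2·(7/8) + 4)/4 = 9/16.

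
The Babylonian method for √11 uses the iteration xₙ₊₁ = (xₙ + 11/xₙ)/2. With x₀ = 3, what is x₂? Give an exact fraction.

199/60

x₁ = (3 + 11/3)/2 = 10/3.
x₂ = (10/3 + 11/(10/3))/2 = 199/60.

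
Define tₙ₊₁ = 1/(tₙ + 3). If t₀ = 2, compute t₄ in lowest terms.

t₁ = 1/(2 + 3) = 1/5.
t₂ = 1/(1/5 + 3) = 5/16.
t₃ = 1/(5/16 + 3) = 16/53.
t₄ = 1/(16/53 + 3) = 53/175.

53/175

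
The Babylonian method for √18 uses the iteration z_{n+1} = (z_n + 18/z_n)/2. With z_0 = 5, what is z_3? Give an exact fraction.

z_1 = (5 + 18/5)/2 = 43/10.
z_2 = (43/10 + 18/(43/10))/2 = 3649/860.
z_3 = (3649/860 + 18/(3649/860))/2 = 26628001/6276280.

26628001/6276280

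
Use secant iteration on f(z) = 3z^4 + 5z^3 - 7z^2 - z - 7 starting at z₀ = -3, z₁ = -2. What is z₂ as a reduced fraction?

f(-3) = 41, f(-2) = -25. z₂ = (-2) - (-25)·((-2) - (-3))/((-25) - 41) = -157/66.

-157/66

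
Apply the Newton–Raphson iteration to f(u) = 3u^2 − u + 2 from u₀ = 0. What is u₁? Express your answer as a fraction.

2

f'(u) = 6u − 1.
f(0) = 2, f'(0) = −1, so u₁ = 0 − 2/(−1) = 2.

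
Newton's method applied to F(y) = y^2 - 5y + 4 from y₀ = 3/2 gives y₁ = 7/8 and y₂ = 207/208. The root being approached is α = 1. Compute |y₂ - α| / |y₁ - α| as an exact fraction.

1/26

y₁ - α = 7/8 - 1 = -1/8, so |y₁ - α| = 1/8.
y₂ - α = 207/208 - 1 = -1/208, so |y₂ - α| = 1/208.
Ratio = (1/208) / (1/8) = 1/26.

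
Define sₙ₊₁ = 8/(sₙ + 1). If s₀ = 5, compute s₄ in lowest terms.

248/87

s₁ = 8/(5 + 1) = 4/3.
s₂ = 8/(4/3 + 1) = 24/7.
s₃ = 8/(24/7 + 1) = 56/31.
s₄ = 8/(56/31 + 1) = 248/87.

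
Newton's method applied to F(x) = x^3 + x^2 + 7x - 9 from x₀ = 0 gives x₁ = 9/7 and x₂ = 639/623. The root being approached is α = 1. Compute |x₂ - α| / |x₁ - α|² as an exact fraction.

x₁ - α = 9/7 - 1 = 2/7, so |x₁ - α| = 2/7.
x₂ - α = 639/623 - 1 = 16/623, so |x₂ - α| = 16/623.
|x₁ - α|² = 4/49.
Ratio = (16/623) / (4/49) = 28/89.

28/89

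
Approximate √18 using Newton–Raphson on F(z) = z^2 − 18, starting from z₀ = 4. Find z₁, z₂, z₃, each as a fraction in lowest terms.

F'(z) = 2z.
F(4) = −2, F'(4) = 8, so z₁ = 4 − (−2)/8 = 17/4.
F(17/4) = 1/16, F'(17/4) = 17/2, so z₂ = (17/4) − (1/16)/(17/2) = 577/136.
F(577/136) = 1/18496, F'(577/136) = 577/68, so z₃ = (577/136) − (1/18496)/(577/68) = 665857/156944.

z₁ = 17/4, z₂ = 577/136, z₃ = 665857/156944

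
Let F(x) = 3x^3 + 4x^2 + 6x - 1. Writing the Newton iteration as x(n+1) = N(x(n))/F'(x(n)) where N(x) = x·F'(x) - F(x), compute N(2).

F'(x) = 9x^2 + 8x + 6.
N(x) = x·F'(x) - F(x) = x·(9x^2 + 8x + 6) - (3x^3 + 4x^2 + 6x - 1) = 6x^3 + 4x^2 + 1.
N(2) = 65.

65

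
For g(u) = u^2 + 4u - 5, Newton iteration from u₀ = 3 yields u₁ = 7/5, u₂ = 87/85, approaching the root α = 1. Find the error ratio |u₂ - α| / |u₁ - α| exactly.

u₁ - α = 7/5 - 1 = 2/5, so |u₁ - α| = 2/5.
u₂ - α = 87/85 - 1 = 2/85, so |u₂ - α| = 2/85.
Ratio = (2/85) / (2/5) = 1/17.

1/17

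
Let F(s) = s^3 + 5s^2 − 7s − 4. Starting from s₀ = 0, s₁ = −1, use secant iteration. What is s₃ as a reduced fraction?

−92/213

F(0) = −4, F(−1) = 7. s₂ = (−1) − 7·((−1) − 0)/(7 − (−4)) = −4/11.
F(−1) = 7, F(−4/11) = −1120/1331. s₃ = (−4/11) − (−1120/1331)·((−4/11) − (−1))/((−1120/1331) − 7) = −92/213.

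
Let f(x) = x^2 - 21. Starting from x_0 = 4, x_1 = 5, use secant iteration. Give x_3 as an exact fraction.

197/43

f(4) = -5, f(5) = 4. x_2 = 5 - 4·(5 - 4)/(4 - (-5)) = 41/9.
f(5) = 4, f(41/9) = -20/81. x_3 = (41/9) - (-20/81)·((41/9) - 5)/((-20/81) - 4) = 197/43.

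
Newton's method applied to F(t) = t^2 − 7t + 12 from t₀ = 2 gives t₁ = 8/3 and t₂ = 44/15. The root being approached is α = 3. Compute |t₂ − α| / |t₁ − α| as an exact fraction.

1/5

t₁ − α = 8/3 − 3 = −1/3, so |t₁ − α| = 1/3.
t₂ − α = 44/15 − 3 = −1/15, so |t₂ − α| = 1/15.
Ratio = (1/15) / (1/3) = 1/5.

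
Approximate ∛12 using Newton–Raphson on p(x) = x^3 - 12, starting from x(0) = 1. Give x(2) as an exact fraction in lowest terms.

1453/441

p'(x) = 3x^2.
p(1) = -11, p'(1) = 3, so x(1) = 1 - (-11)/3 = 14/3.
p(14/3) = 2420/27, p'(14/3) = 196/3, so x(2) = (14/3) - (2420/27)/(196/3) = 1453/441.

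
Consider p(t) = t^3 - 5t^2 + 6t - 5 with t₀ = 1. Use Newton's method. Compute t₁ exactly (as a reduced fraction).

-2

p'(t) = 3t^2 - 10t + 6.
p(1) = -3, p'(1) = -1, so t₁ = 1 - (-3)/(-1) = -2.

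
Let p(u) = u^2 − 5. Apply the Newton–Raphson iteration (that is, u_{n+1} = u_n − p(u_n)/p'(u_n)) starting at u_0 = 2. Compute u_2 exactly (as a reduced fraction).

161/72

p'(u) = 2u.
p(2) = −1, p'(2) = 4, so u_1 = 2 − (−1)/4 = 9/4.
p(9/4) = 1/16, p'(9/4) = 9/2, so u_2 = (9/4) − (1/16)/(9/2) = 161/72.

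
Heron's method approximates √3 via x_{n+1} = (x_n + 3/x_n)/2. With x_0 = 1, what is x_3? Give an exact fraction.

x_1 = (1 + 3/1)/2 = 2.
x_2 = (2 + 3/2)/2 = 7/4.
x_3 = (7/4 + 3/(7/4))/2 = 97/56.

97/56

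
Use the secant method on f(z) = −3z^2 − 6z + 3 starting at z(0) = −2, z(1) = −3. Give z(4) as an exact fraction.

f(−2) = 3, f(−3) = −6. z(2) = (−3) − (−6)·((−3) − (−2))/((−6) − 3) = −7/3.
f(−3) = −6, f(−7/3) = 2/3. z(3) = (−7/3) − (2/3)·((−7/3) − (−3))/((2/3) − (−6)) = −12/5.
f(−7/3) = 2/3, f(−12/5) = 3/25. z(4) = (−12/5) − (3/25)·((−12/5) − (−7/3))/((3/25) − (2/3)) = −99/41.

−99/41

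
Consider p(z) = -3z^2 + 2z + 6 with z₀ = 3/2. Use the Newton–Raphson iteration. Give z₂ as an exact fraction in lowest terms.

p'(z) = -6z + 2.
p(3/2) = 9/4, p'(3/2) = -7, so z₁ = (3/2) - (9/4)/(-7) = 51/28.
p(51/28) = -243/784, p'(51/28) = -125/14, so z₂ = (51/28) - (-243/784)/(-125/14) = 12507/7000.

12507/7000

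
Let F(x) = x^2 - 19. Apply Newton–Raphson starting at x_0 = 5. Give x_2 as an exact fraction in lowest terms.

F'(x) = 2x.
F(5) = 6, F'(5) = 10, so x_1 = 5 - 6/10 = 22/5.
F(22/5) = 9/25, F'(22/5) = 44/5, so x_2 = (22/5) - (9/25)/(44/5) = 959/220.

959/220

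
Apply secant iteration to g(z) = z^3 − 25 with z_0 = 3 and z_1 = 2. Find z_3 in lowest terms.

19255/6559

g(3) = 2, g(2) = −17. z_2 = 2 − (−17)·(2 − 3)/((−17) − 2) = 55/19.
g(2) = −17, g(55/19) = −5100/6859. z_3 = (55/19) − (−5100/6859)·((55/19) − 2)/((−5100/6859) − (−17)) = 19255/6559.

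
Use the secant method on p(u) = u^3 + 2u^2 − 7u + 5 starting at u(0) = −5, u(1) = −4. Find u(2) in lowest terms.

p(−5) = −35, p(−4) = 1. u(2) = (−4) − 1·((−4) − (−5))/(1 − (−35)) = −145/36.

−145/36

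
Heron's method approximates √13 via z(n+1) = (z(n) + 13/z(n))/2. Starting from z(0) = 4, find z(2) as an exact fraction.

z(1) = (4 + 13/4)/2 = 29/8.
z(2) = (29/8 + 13/(29/8))/2 = 1673/464.

1673/464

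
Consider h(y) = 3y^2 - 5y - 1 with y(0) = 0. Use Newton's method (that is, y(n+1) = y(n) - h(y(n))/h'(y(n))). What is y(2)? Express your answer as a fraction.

h'(y) = 6y - 5.
h(0) = -1, h'(0) = -5, so y(1) = 0 - (-1)/(-5) = -1/5.
h(-1/5) = 3/25, h'(-1/5) = -31/5, so y(2) = (-1/5) - (3/25)/(-31/5) = -28/155.

-28/155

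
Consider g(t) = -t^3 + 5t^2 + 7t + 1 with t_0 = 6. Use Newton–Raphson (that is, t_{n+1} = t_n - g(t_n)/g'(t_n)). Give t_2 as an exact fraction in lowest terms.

g'(t) = -3t^2 + 10t + 7.
g(6) = 7, g'(6) = -41, so t_1 = 6 - 7/(-41) = 253/41.
g(253/41) = -26460/68921, g'(253/41) = -76530/1681, so t_2 = (253/41) - (-26460/68921)/(-76530/1681) = 644521/104591.

644521/104591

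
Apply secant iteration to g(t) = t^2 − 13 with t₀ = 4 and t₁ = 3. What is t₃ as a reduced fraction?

83/23

g(4) = 3, g(3) = −4. t₂ = 3 − (−4)·(3 − 4)/((−4) − 3) = 25/7.
g(3) = −4, g(25/7) = −12/49. t₃ = (25/7) − (−12/49)·((25/7) − 3)/((−12/49) − (−4)) = 83/23.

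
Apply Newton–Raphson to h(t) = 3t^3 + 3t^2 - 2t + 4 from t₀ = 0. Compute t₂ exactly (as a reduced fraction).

28/23

h'(t) = 9t^2 + 6t - 2.
h(0) = 4, h'(0) = -2, so t₁ = 0 - 4/(-2) = 2.
h(2) = 36, h'(2) = 46, so t₂ = 2 - 36/46 = 28/23.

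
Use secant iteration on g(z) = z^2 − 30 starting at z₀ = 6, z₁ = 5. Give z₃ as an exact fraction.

126/23

g(6) = 6, g(5) = −5. z₂ = 5 − (−5)·(5 − 6)/((−5) − 6) = 60/11.
g(5) = −5, g(60/11) = −30/121. z₃ = (60/11) − (−30/121)·((60/11) − 5)/((−30/121) − (−5)) = 126/23.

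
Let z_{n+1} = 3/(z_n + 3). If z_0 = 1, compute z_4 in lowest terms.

19/24

z_1 = 3/(1 + 3) = 3/4.
z_2 = 3/(3/4 + 3) = 4/5.
z_3 = 3/(4/5 + 3) = 15/19.
z_4 = 3/(15/19 + 3) = 19/24.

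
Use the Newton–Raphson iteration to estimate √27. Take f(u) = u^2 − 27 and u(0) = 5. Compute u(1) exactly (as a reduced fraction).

f'(u) = 2u.
f(5) = −2, f'(5) = 10, so u(1) = 5 − (−2)/10 = 26/5.

26/5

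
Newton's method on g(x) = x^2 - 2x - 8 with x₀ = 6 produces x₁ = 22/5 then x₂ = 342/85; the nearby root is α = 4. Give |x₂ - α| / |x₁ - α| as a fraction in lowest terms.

x₁ - α = 22/5 - 4 = 2/5, so |x₁ - α| = 2/5.
x₂ - α = 342/85 - 4 = 2/85, so |x₂ - α| = 2/85.
Ratio = (2/85) / (2/5) = 1/17.

1/17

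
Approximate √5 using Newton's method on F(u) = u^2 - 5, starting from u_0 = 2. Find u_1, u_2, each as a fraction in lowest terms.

F'(u) = 2u.
F(2) = -1, F'(2) = 4, so u_1 = 2 - (-1)/4 = 9/4.
F(9/4) = 1/16, F'(9/4) = 9/2, so u_2 = (9/4) - (1/16)/(9/2) = 161/72.

u_1 = 9/4, u_2 = 161/72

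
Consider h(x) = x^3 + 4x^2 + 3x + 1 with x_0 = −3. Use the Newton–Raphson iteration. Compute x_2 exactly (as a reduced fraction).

−85/27

h'(x) = 3x^2 + 8x + 3.
h(−3) = 1, h'(−3) = 6, so x_1 = (−3) − 1/6 = −19/6.
h(−19/6) = −31/216, h'(−19/6) = 31/4, so x_2 = (−19/6) − (−31/216)/(31/4) = −85/27.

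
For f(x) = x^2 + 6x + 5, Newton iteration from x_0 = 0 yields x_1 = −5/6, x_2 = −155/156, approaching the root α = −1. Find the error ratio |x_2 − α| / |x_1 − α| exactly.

1/26

x_1 − α = −5/6 − (−1) = −5/6 + 1 = 1/6, so |x_1 − α| = 1/6.
x_2 − α = −155/156 − (−1) = −155/156 + 1 = 1/156, so |x_2 − α| = 1/156.
Ratio = (1/156) / (1/6) = 1/26.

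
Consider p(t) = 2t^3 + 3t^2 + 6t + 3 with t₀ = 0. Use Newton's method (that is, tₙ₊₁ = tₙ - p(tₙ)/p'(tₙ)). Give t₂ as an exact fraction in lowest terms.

-11/18

p'(t) = 6t^2 + 6t + 6.
p(0) = 3, p'(0) = 6, so t₁ = 0 - 3/6 = -1/2.
p(-1/2) = 1/2, p'(-1/2) = 9/2, so t₂ = (-1/2) - (1/2)/(9/2) = -11/18.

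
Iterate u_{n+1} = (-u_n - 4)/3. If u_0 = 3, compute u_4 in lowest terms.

u_1 = (-3 - 4)/3 = -7/3.
u_2 = (-(-7/3) - 4)/3 = -5/9.
u_3 = (-(-5/9) - 4)/3 = -31/27.
u_4 = (-(-31/27) - 4)/3 = -77/81.

-77/81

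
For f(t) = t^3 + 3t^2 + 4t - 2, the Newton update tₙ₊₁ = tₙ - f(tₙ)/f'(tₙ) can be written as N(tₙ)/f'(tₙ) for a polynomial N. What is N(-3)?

-25

f'(t) = 3t^2 + 6t + 4.
N(t) = t·f'(t) - f(t) = t·(3t^2 + 6t + 4) - (t^3 + 3t^2 + 4t - 2) = 2t^3 + 3t^2 + 2.
N(-3) = -25.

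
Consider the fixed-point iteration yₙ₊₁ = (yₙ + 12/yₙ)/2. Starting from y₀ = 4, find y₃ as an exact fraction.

18817/5432

y₁ = (4 + 12/4)/2 = 7/2.
y₂ = (7/2 + 12/(7/2))/2 = 97/28.
y₃ = (97/28 + 12/(97/28))/2 = 18817/5432.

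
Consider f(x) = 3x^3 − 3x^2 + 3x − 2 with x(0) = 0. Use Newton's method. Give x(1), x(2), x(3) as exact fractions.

x(1) = 2/3, x(2) = 22/27, x(3) = 21350/26811

f'(x) = 9x^2 − 6x + 3.
f(0) = −2, f'(0) = 3, so x(1) = 0 − (−2)/3 = 2/3.
f(2/3) = −4/9, f'(2/3) = 3, so x(2) = (2/3) − (−4/9)/3 = 22/27.
f(22/27) = 496/6561, f'(22/27) = 331/81, so x(3) = (22/27) − (496/6561)/(331/81) = 21350/26811.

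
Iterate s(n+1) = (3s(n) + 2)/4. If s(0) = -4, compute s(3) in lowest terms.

-17/32

s(1) = (3·(-4) + 2)/4 = -5/2.
s(2) = (3·(-5/2) + 2)/4 = -11/8.
s(3) = (3·(-11/8) + 2)/4 = -17/32.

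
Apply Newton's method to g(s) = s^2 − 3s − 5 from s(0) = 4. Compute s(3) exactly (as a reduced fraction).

g'(s) = 2s − 3.
g(4) = −1, g'(4) = 5, so s(1) = 4 − (−1)/5 = 21/5.
g(21/5) = 1/25, g'(21/5) = 27/5, so s(2) = (21/5) − (1/25)/(27/5) = 566/135.
g(566/135) = 1/18225, g'(566/135) = 727/135, so s(3) = (566/135) − (1/18225)/(727/135) = 411481/98145.

411481/98145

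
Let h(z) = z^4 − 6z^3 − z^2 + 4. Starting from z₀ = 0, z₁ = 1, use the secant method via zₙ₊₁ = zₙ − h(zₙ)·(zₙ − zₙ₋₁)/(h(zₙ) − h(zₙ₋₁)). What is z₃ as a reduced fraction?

h(0) = 4, h(1) = −2. z₂ = 1 − (−2)·(1 − 0)/((−2) − 4) = 2/3.
h(1) = −2, h(2/3) = 160/81. z₃ = (2/3) − (160/81)·((2/3) − 1)/((160/81) − (−2)) = 134/161.

134/161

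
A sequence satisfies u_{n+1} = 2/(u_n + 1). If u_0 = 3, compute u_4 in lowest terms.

u_1 = 2/(3 + 1) = 1/2.
u_2 = 2/(1/2 + 1) = 4/3.
u_3 = 2/(4/3 + 1) = 6/7.
u_4 = 2/(6/7 + 1) = 14/13.

14/13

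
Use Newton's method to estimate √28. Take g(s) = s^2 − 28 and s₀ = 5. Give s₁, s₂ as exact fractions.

s₁ = 53/10, s₂ = 5609/1060

g'(s) = 2s.
g(5) = −3, g'(5) = 10, so s₁ = 5 − (−3)/10 = 53/10.
g(53/10) = 9/100, g'(53/10) = 53/5, so s₂ = (53/10) − (9/100)/(53/5) = 5609/1060.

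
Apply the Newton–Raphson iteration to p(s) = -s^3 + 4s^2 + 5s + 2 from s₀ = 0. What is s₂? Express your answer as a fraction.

-14/15

p'(s) = -3s^2 + 8s + 5.
p(0) = 2, p'(0) = 5, so s₁ = 0 - 2/5 = -2/5.
p(-2/5) = 88/125, p'(-2/5) = 33/25, so s₂ = (-2/5) - (88/125)/(33/25) = -14/15.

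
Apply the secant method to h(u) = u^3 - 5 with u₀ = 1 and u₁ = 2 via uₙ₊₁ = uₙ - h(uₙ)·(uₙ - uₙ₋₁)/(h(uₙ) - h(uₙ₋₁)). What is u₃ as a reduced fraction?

265/157

h(1) = -4, h(2) = 3. u₂ = 2 - 3·(2 - 1)/(3 - (-4)) = 11/7.
h(2) = 3, h(11/7) = -384/343. u₃ = (11/7) - (-384/343)·((11/7) - 2)/((-384/343) - 3) = 265/157.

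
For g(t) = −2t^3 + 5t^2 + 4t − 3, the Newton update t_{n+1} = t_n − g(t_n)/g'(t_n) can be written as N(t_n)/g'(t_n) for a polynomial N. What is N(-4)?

339

g'(t) = −6t^2 + 10t + 4.
N(t) = t·g'(t) − g(t) = t·(−6t^2 + 10t + 4) − (−2t^3 + 5t^2 + 4t − 3) = −4t^3 + 5t^2 + 3.
N(-4) = 339.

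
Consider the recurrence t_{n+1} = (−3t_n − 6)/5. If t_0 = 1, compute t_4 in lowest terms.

t_1 = (−3·1 − 6)/5 = −9/5.
t_2 = (−3·(−9/5) − 6)/5 = −3/25.
t_3 = (−3·(−3/25) − 6)/5 = −141/125.
t_4 = (−3·(−141/125) − 6)/5 = −327/625.

−327/625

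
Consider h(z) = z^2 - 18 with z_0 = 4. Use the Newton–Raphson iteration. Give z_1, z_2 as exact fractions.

z_1 = 17/4, z_2 = 577/136

h'(z) = 2z.
h(4) = -2, h'(4) = 8, so z_1 = 4 - (-2)/8 = 17/4.
h(17/4) = 1/16, h'(17/4) = 17/2, so z_2 = (17/4) - (1/16)/(17/2) = 577/136.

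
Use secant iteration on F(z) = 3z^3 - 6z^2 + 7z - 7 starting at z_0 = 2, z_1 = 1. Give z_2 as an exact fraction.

13/10

F(2) = 7, F(1) = -3. z_2 = 1 - (-3)·(1 - 2)/((-3) - 7) = 13/10.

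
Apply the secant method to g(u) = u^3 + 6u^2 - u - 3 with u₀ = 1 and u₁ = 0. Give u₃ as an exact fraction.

g(1) = 3, g(0) = -3. u₂ = 0 - (-3)·(0 - 1)/((-3) - 3) = 1/2.
g(0) = -3, g(1/2) = -15/8. u₃ = (1/2) - (-15/8)·((1/2) - 0)/((-15/8) - (-3)) = 4/3.

4/3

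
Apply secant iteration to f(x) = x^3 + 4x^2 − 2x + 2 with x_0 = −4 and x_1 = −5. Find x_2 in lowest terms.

f(−4) = 10, f(−5) = −13. x_2 = (−5) − (−13)·((−5) − (−4))/((−13) − 10) = −102/23.

−102/23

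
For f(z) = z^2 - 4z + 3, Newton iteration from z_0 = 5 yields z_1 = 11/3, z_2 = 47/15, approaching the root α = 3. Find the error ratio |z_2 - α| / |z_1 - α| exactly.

z_1 - α = 11/3 - 3 = 2/3, so |z_1 - α| = 2/3.
z_2 - α = 47/15 - 3 = 2/15, so |z_2 - α| = 2/15.
Ratio = (2/15) / (2/3) = 1/5.

1/5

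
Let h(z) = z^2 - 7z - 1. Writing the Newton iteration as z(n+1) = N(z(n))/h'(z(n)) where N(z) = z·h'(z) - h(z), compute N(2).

5

h'(z) = 2z - 7.
N(z) = z·h'(z) - h(z) = z·(2z - 7) - (z^2 - 7z - 1) = z^2 + 1.
N(2) = 5.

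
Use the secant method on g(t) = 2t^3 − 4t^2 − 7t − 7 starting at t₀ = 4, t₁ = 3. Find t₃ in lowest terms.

g(4) = 29, g(3) = −10. t₂ = 3 − (−10)·(3 − 4)/((−10) − 29) = 127/39.
g(3) = −10, g(127/39) = −186760/59319. t₃ = (127/39) − (−186760/59319)·((127/39) − 3)/((−186760/59319) − (−10)) = 137139/40643.

137139/40643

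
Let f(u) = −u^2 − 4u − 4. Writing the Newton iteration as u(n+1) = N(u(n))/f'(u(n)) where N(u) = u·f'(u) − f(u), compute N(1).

f'(u) = −2u − 4.
N(u) = u·f'(u) − f(u) = u·(−2u − 4) − (−u^2 − 4u − 4) = −u^2 + 4.
N(1) = 3.

3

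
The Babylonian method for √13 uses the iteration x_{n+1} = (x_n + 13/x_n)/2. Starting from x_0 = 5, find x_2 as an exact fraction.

343/95

x_1 = (5 + 13/5)/2 = 19/5.
x_2 = (19/5 + 13/(19/5))/2 = 343/95.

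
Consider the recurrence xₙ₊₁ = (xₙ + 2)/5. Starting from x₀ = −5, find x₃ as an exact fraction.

x₁ = ((−5) + 2)/5 = −3/5.
x₂ = ((−3/5) + 2)/5 = 7/25.
x₃ = ((7/25) + 2)/5 = 57/125.

57/125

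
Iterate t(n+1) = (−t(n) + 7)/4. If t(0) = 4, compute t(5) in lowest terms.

t(1) = (−4 + 7)/4 = 3/4.
t(2) = (−(3/4) + 7)/4 = 25/16.
t(3) = (−(25/16) + 7)/4 = 87/64.
t(4) = (−(87/64) + 7)/4 = 361/256.
t(5) = (−(361/256) + 7)/4 = 1431/1024.

1431/1024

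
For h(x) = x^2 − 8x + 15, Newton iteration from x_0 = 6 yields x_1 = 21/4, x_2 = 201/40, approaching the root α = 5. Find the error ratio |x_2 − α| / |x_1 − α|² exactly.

2/5

x_1 − α = 21/4 − 5 = 1/4, so |x_1 − α| = 1/4.
x_2 − α = 201/40 − 5 = 1/40, so |x_2 − α| = 1/40.
|x_1 − α|² = 1/16.
Ratio = (1/40) / (1/16) = 2/5.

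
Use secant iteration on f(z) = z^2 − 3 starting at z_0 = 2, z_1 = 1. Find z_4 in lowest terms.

71/41

f(2) = 1, f(1) = −2. z_2 = 1 − (−2)·(1 − 2)/((−2) − 1) = 5/3.
f(1) = −2, f(5/3) = −2/9. z_3 = (5/3) − (−2/9)·((5/3) − 1)/((−2/9) − (−2)) = 7/4.
f(5/3) = −2/9, f(7/4) = 1/16. z_4 = (7/4) − (1/16)·((7/4) − (5/3))/((1/16) − (−2/9)) = 71/41.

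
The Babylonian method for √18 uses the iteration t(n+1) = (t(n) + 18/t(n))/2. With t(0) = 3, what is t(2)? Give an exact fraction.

t(1) = (3 + 18/3)/2 = 9/2.
t(2) = (9/2 + 18/(9/2))/2 = 17/4.

17/4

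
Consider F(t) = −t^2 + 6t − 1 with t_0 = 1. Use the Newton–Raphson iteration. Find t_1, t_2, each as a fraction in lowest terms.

t_1 = 0, t_2 = 1/6

F'(t) = −2t + 6.
F(1) = 4, F'(1) = 4, so t_1 = 1 − 4/4 = 0.
F(0) = −1, F'(0) = 6, so t_2 = 0 − (−1)/6 = 1/6.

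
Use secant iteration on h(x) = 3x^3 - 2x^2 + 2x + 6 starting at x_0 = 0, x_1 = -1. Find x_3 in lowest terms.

h(0) = 6, h(-1) = -1. x_2 = (-1) - (-1)·((-1) - 0)/((-1) - 6) = -6/7.
h(-1) = -1, h(-6/7) = 318/343. x_3 = (-6/7) - (318/343)·((-6/7) - (-1))/((318/343) - (-1)) = -612/661.

-612/661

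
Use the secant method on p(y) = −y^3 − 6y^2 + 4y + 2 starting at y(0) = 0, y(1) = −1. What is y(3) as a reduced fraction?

p(0) = 2, p(−1) = −7. y(2) = (−1) − (−7)·((−1) − 0)/((−7) − 2) = −2/9.
p(−1) = −7, p(−2/9) = 602/729. y(3) = (−2/9) − (602/729)·((−2/9) − (−1))/((602/729) − (−7)) = −248/815.

−248/815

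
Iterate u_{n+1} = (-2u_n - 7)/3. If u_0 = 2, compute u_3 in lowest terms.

u_1 = (-2·2 - 7)/3 = -11/3.
u_2 = (-2·(-11/3) - 7)/3 = 1/9.
u_3 = (-2·(1/9) - 7)/3 = -65/27.

-65/27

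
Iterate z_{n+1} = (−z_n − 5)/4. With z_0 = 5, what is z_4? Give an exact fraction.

−125/128

z_1 = (−5 − 5)/4 = −5/2.
z_2 = (−(−5/2) − 5)/4 = −5/8.
z_3 = (−(−5/8) − 5)/4 = −35/32.
z_4 = (−(−35/32) − 5)/4 = −125/128.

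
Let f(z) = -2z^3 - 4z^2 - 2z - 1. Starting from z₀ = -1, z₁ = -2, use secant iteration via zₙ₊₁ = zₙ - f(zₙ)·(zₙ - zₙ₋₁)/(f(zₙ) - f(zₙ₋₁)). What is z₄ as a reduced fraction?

f(-1) = -1, f(-2) = 3. z₂ = (-2) - 3·((-2) - (-1))/(3 - (-1)) = -5/4.
f(-2) = 3, f(-5/4) = -27/32. z₃ = (-5/4) - (-27/32)·((-5/4) - (-2))/((-27/32) - 3) = -58/41.
f(-5/4) = -27/32, f(-58/41) = -35397/68921. z₄ = (-58/41) - (-35397/68921)·((-58/41) - (-5/4))/((-35397/68921) - (-27/32)) = -45058/26969.

-45058/26969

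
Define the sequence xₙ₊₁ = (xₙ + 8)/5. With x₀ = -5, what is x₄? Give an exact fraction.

1243/625

x₁ = ((-5) + 8)/5 = 3/5.
x₂ = ((3/5) + 8)/5 = 43/25.
x₃ = ((43/25) + 8)/5 = 243/125.
x₄ = ((243/125) + 8)/5 = 1243/625.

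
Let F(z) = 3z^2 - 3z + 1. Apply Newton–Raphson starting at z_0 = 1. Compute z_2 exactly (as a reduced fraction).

1/3

F'(z) = 6z - 3.
F(1) = 1, F'(1) = 3, so z_1 = 1 - 1/3 = 2/3.
F(2/3) = 1/3, F'(2/3) = 1, so z_2 = (2/3) - (1/3)/1 = 1/3.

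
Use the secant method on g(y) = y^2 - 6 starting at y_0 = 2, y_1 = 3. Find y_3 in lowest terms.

g(2) = -2, g(3) = 3. y_2 = 3 - 3·(3 - 2)/(3 - (-2)) = 12/5.
g(3) = 3, g(12/5) = -6/25. y_3 = (12/5) - (-6/25)·((12/5) - 3)/((-6/25) - 3) = 22/9.

22/9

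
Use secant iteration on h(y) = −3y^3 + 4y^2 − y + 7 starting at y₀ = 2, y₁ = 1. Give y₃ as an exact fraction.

h(2) = −3, h(1) = 7. y₂ = 1 − 7·(1 − 2)/(7 − (−3)) = 17/10.
h(1) = 7, h(17/10) = 2121/1000. y₃ = (17/10) − (2121/1000)·((17/10) − 1)/((2121/1000) − 7) = 1397/697.

1397/697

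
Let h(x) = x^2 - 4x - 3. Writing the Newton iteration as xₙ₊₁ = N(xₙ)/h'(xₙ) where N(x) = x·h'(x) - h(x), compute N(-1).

4

h'(x) = 2x - 4.
N(x) = x·h'(x) - h(x) = x·(2x - 4) - (x^2 - 4x - 3) = x^2 + 3.
N(-1) = 4.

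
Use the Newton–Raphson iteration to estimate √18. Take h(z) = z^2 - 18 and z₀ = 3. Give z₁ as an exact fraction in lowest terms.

9/2

h'(z) = 2z.
h(3) = -9, h'(3) = 6, so z₁ = 3 - (-9)/6 = 9/2.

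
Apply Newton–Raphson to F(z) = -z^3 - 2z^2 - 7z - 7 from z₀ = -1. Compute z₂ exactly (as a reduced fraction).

-115/99

F'(z) = -3z^2 - 4z - 7.
F(-1) = -1, F'(-1) = -6, so z₁ = (-1) - (-1)/(-6) = -7/6.
F(-7/6) = 7/216, F'(-7/6) = -77/12, so z₂ = (-7/6) - (7/216)/(-77/12) = -115/99.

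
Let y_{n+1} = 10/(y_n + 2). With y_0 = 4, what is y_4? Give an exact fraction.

y_1 = 10/(4 + 2) = 5/3.
y_2 = 10/(5/3 + 2) = 30/11.
y_3 = 10/(30/11 + 2) = 55/26.
y_4 = 10/(55/26 + 2) = 260/107.

260/107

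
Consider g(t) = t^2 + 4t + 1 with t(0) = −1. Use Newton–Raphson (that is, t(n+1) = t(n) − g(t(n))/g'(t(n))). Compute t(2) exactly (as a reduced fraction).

g'(t) = 2t + 4.
g(−1) = −2, g'(−1) = 2, so t(1) = (−1) − (−2)/2 = 0.
g(0) = 1, g'(0) = 4, so t(2) = 0 − 1/4 = −1/4.

−1/4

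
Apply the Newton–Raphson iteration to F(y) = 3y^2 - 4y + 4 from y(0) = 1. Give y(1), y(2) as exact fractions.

F'(y) = 6y - 4.
F(1) = 3, F'(1) = 2, so y(1) = 1 - 3/2 = -1/2.
F(-1/2) = 27/4, F'(-1/2) = -7, so y(2) = (-1/2) - (27/4)/(-7) = 13/28.

y(1) = -1/2, y(2) = 13/28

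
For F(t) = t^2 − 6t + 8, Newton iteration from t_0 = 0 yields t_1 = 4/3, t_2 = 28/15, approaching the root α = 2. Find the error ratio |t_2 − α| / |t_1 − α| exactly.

1/5

t_1 − α = 4/3 − 2 = −2/3, so |t_1 − α| = 2/3.
t_2 − α = 28/15 − 2 = −2/15, so |t_2 − α| = 2/15.
Ratio = (2/15) / (2/3) = 1/5.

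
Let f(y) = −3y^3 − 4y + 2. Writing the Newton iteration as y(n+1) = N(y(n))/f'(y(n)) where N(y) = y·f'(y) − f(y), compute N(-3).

f'(y) = −9y^2 − 4.
N(y) = y·f'(y) − f(y) = y·(−9y^2 − 4) − (−3y^3 − 4y + 2) = −6y^3 − 2.
N(-3) = 160.

160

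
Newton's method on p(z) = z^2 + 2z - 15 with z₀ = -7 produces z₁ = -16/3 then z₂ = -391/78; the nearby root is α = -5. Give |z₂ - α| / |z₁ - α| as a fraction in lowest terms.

1/26

z₁ - α = -16/3 - (-5) = -16/3 + 5 = -1/3, so |z₁ - α| = 1/3.
z₂ - α = -391/78 - (-5) = -391/78 + 5 = -1/78, so |z₂ - α| = 1/78.
Ratio = (1/78) / (1/3) = 1/26.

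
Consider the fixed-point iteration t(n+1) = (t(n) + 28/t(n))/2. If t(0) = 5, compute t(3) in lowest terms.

t(1) = (5 + 28/5)/2 = 53/10.
t(2) = (53/10 + 28/(53/10))/2 = 5609/1060.
t(3) = (5609/1060 + 28/(5609/1060))/2 = 62921681/11891080.

62921681/11891080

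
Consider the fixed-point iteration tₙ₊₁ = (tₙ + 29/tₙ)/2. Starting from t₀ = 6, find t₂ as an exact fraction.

8401/1560

t₁ = (6 + 29/6)/2 = 65/12.
t₂ = (65/12 + 29/(65/12))/2 = 8401/1560.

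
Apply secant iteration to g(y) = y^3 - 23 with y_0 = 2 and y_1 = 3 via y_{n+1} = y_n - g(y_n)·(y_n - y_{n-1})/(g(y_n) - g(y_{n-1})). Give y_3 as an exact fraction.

g(2) = -15, g(3) = 4. y_2 = 3 - 4·(3 - 2)/(4 - (-15)) = 53/19.
g(3) = 4, g(53/19) = -8880/6859. y_3 = (53/19) - (-8880/6859)·((53/19) - 3)/((-8880/6859) - 4) = 25793/9079.

25793/9079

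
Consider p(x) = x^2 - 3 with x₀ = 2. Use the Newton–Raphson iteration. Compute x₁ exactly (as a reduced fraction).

p'(x) = 2x.
p(2) = 1, p'(2) = 4, so x₁ = 2 - 1/4 = 7/4.

7/4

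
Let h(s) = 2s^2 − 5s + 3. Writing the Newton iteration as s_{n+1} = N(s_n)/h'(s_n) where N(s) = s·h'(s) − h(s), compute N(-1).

h'(s) = 4s − 5.
N(s) = s·h'(s) − h(s) = s·(4s − 5) − (2s^2 − 5s + 3) = 2s^2 − 3.
N(-1) = −1.

−1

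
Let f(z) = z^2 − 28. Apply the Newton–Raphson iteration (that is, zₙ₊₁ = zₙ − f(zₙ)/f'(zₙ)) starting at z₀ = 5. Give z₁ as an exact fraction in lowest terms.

f'(z) = 2z.
f(5) = −3, f'(5) = 10, so z₁ = 5 − (−3)/10 = 53/10.

53/10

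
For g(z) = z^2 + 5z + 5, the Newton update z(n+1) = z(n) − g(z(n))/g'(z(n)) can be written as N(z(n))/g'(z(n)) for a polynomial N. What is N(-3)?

g'(z) = 2z + 5.
N(z) = z·g'(z) − g(z) = z·(2z + 5) − (z^2 + 5z + 5) = z^2 − 5.
N(-3) = 4.

4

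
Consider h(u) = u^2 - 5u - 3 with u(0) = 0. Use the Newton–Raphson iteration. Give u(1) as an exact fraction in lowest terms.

h'(u) = 2u - 5.
h(0) = -3, h'(0) = -5, so u(1) = 0 - (-3)/(-5) = -3/5.

-3/5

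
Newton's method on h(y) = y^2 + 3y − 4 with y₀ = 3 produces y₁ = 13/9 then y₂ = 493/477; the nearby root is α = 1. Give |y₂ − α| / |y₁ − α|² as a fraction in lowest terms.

9/53

y₁ − α = 13/9 − 1 = 4/9, so |y₁ − α| = 4/9.
y₂ − α = 493/477 − 1 = 16/477, so |y₂ − α| = 16/477.
|y₁ − α|² = 16/81.
Ratio = (16/477) / (16/81) = 9/53.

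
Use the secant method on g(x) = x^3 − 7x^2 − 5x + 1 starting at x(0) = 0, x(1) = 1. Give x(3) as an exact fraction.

93/698

g(0) = 1, g(1) = −10. x(2) = 1 − (−10)·(1 − 0)/((−10) − 1) = 1/11.
g(1) = −10, g(1/11) = 650/1331. x(3) = (1/11) − (650/1331)·((1/11) − 1)/((650/1331) − (−10)) = 93/698.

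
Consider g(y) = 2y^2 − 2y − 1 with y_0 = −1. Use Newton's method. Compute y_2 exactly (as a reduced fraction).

g'(y) = 4y − 2.
g(−1) = 3, g'(−1) = −6, so y_1 = (−1) − 3/(−6) = −1/2.
g(−1/2) = 1/2, g'(−1/2) = −4, so y_2 = (−1/2) − (1/2)/(−4) = −3/8.

−3/8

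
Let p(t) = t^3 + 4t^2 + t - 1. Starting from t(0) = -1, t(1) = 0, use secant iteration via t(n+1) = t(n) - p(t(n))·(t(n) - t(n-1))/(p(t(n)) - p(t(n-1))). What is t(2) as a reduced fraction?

-1/2

p(-1) = 1, p(0) = -1. t(2) = 0 - (-1)·(0 - (-1))/((-1) - 1) = -1/2.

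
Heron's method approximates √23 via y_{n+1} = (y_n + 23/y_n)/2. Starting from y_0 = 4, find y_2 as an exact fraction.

2993/624

y_1 = (4 + 23/4)/2 = 39/8.
y_2 = (39/8 + 23/(39/8))/2 = 2993/624.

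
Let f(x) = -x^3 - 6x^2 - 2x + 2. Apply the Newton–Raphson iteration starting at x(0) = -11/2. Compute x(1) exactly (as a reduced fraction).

-597/107

f'(x) = -3x^2 - 12x - 2.
f(-11/2) = -17/8, f'(-11/2) = -107/4, so x(1) = (-11/2) - (-17/8)/(-107/4) = -597/107.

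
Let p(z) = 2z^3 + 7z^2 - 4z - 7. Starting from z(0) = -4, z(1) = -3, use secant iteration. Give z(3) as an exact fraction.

p(-4) = -7, p(-3) = 14. z(2) = (-3) - 14·((-3) - (-4))/(14 - (-7)) = -11/3.
p(-3) = 14, p(-11/3) = 86/27. z(3) = (-11/3) - (86/27)·((-11/3) - (-3))/((86/27) - 14) = -282/73.

-282/73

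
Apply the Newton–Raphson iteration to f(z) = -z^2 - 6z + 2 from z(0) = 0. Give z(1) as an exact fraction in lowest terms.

f'(z) = -2z - 6.
f(0) = 2, f'(0) = -6, so z(1) = 0 - 2/(-6) = 1/3.

1/3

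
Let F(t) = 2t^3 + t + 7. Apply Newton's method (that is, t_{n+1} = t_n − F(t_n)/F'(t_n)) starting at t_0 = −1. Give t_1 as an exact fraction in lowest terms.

F'(t) = 6t^2 + 1.
F(−1) = 4, F'(−1) = 7, so t_1 = (−1) − 4/7 = −11/7.

−11/7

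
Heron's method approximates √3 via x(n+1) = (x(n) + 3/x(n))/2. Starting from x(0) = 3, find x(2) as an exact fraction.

x(1) = (3 + 3/3)/2 = 2.
x(2) = (2 + 3/2)/2 = 7/4.

7/4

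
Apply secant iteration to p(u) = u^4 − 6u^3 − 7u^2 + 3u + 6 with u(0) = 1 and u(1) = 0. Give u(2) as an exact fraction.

p(1) = −3, p(0) = 6. u(2) = 0 − 6·(0 − 1)/(6 − (−3)) = 2/3.

2/3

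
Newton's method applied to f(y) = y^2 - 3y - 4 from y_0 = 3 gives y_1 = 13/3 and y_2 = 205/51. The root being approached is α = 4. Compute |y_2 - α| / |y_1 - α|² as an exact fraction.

3/17

y_1 - α = 13/3 - 4 = 1/3, so |y_1 - α| = 1/3.
y_2 - α = 205/51 - 4 = 1/51, so |y_2 - α| = 1/51.
|y_1 - α|² = 1/9.
Ratio = (1/51) / (1/9) = 3/17.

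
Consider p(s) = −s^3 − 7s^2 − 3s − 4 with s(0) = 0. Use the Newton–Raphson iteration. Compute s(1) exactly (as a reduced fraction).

p'(s) = −3s^2 − 14s − 3.
p(0) = −4, p'(0) = −3, so s(1) = 0 − (−4)/(−3) = −4/3.

−4/3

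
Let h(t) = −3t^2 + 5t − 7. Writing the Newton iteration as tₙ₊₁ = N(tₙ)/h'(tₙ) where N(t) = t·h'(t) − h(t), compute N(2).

h'(t) = −6t + 5.
N(t) = t·h'(t) − h(t) = t·(−6t + 5) − (−3t^2 + 5t − 7) = −3t^2 + 7.
N(2) = −5.

−5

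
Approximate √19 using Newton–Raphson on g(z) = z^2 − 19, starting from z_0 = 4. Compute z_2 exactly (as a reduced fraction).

2441/560

g'(z) = 2z.
g(4) = −3, g'(4) = 8, so z_1 = 4 − (−3)/8 = 35/8.
g(35/8) = 9/64, g'(35/8) = 35/4, so z_2 = (35/8) − (9/64)/(35/4) = 2441/560.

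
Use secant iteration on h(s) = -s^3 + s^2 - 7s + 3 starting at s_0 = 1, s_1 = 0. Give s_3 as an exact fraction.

h(1) = -4, h(0) = 3. s_2 = 0 - 3·(0 - 1)/(3 - (-4)) = 3/7.
h(0) = 3, h(3/7) = 36/343. s_3 = (3/7) - (36/343)·((3/7) - 0)/((36/343) - 3) = 147/331.

147/331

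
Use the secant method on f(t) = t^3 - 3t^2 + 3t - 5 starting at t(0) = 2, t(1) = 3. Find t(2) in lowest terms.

17/7

f(2) = -3, f(3) = 4. t(2) = 3 - 4·(3 - 2)/(4 - (-3)) = 17/7.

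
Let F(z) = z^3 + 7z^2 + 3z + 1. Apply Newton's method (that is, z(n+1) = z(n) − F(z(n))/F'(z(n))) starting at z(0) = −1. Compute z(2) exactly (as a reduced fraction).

F'(z) = 3z^2 + 14z + 3.
F(−1) = 4, F'(−1) = −8, so z(1) = (−1) − 4/(−8) = −1/2.
F(−1/2) = 9/8, F'(−1/2) = −13/4, so z(2) = (−1/2) − (9/8)/(−13/4) = −2/13.

−2/13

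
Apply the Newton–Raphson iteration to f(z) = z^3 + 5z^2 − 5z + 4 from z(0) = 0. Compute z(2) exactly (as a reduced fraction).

28/615

f'(z) = 3z^2 + 10z − 5.
f(0) = 4, f'(0) = −5, so z(1) = 0 − 4/(−5) = 4/5.
f(4/5) = 464/125, f'(4/5) = 123/25, so z(2) = (4/5) − (464/125)/(123/25) = 28/615.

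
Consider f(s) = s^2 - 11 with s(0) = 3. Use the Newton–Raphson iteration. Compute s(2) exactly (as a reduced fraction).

199/60

f'(s) = 2s.
f(3) = -2, f'(3) = 6, so s(1) = 3 - (-2)/6 = 10/3.
f(10/3) = 1/9, f'(10/3) = 20/3, so s(2) = (10/3) - (1/9)/(20/3) = 199/60.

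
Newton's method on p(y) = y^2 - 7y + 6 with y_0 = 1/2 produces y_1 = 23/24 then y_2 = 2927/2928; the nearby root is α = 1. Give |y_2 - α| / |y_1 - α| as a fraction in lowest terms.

1/122

y_1 - α = 23/24 - 1 = -1/24, so |y_1 - α| = 1/24.
y_2 - α = 2927/2928 - 1 = -1/2928, so |y_2 - α| = 1/2928.
Ratio = (1/2928) / (1/24) = 1/122.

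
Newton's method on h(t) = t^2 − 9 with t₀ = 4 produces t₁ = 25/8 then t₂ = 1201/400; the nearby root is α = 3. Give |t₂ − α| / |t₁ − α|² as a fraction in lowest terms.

4/25

t₁ − α = 25/8 − 3 = 1/8, so |t₁ − α| = 1/8.
t₂ − α = 1201/400 − 3 = 1/400, so |t₂ − α| = 1/400.
|t₁ − α|² = 1/64.
Ratio = (1/400) / (1/64) = 4/25.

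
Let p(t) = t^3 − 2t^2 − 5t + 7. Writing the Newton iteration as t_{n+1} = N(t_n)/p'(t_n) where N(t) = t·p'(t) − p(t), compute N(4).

p'(t) = 3t^2 − 4t − 5.
N(t) = t·p'(t) − p(t) = t·(3t^2 − 4t − 5) − (t^3 − 2t^2 − 5t + 7) = 2t^3 − 2t^2 − 7.
N(4) = 89.

89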